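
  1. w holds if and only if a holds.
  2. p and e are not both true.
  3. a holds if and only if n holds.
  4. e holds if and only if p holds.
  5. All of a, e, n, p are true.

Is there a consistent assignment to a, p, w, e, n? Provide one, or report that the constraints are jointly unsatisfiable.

Case p = True:
  (2) with p=T forces e = False.
  Constraint (4) is violated (e=F, p=T) — contradiction.
Case p = False:
  Constraint (5) is violated (p=F) — contradiction.
Both cases fail — unsatisfiable.

The formula is unsatisfiable.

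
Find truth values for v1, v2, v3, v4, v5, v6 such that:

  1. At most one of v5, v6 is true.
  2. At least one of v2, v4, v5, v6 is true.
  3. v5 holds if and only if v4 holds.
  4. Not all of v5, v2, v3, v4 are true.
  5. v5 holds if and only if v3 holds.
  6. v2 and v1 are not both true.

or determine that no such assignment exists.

v1: True, v2: False, v3: False, v4: False, v5: False, v6: True

  (1) {v5, v6}: 1 true — at most one ✓
  (2) {v2, v4, v5, v6}: 1 true — at least one ✓
  (3) v5=F, v4=F — same ✓
  (4) {v5, v2, v3, v4}: 0/4 true — not all ✓
  (5) v5=F, v3=F — same ✓
  (6) v2=F, v1=T — not both ✓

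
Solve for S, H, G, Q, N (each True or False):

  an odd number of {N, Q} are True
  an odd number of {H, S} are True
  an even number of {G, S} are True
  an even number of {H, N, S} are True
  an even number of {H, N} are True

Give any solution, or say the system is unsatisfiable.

S=F; H=T; G=F; Q=F; N=T

{N, Q}: 1 true → odd ✓
{H, S}: 1 true → odd ✓
{G, S}: 0 true → even ✓
{H, N, S}: 2 true → even ✓
{H, N}: 2 true → even ✓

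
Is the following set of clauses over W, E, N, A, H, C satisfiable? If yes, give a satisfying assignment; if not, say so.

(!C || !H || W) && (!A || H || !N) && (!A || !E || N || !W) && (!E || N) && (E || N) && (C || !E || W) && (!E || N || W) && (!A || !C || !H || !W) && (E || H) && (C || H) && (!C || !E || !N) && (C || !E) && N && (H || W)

W = False; E = False; N = True; A = True; H = True; C = False

Unit clause (N) forces N = True.
Set W = False.
  then (H || W) forces H = True.
  then (!C || !H || W) forces C = False.
  then (C || !E || W) forces E = False.
Set A = True.
All clauses satisfied.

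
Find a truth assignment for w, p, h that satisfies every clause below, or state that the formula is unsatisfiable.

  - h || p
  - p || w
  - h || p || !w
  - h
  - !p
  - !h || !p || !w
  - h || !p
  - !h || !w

Case w = True:
  (h) forces h = True.
  Clause (!h || !w) is falsified — contradiction.
Case w = False:
  (p || w) forces p = True.
  Clause (!p) is falsified — contradiction.
Both cases fail, so the formula is unsatisfiable.

The formula is unsatisfiable.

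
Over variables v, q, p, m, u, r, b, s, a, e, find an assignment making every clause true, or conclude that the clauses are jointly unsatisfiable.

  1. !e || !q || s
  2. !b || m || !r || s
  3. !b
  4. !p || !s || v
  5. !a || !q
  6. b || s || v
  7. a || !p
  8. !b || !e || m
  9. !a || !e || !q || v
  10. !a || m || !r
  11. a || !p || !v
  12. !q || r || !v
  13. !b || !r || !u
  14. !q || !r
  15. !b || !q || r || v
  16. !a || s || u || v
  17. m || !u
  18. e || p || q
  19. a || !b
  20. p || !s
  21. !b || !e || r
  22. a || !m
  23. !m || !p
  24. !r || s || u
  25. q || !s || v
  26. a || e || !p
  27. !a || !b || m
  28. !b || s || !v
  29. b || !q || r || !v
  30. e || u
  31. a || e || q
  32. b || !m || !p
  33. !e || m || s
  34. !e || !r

Unit clause (!b) forces b = False.
Try v = False:
  (b || s || v) forces s = True.
  (!p || !s || v) forces p = False.
  clause (p || !s) is falsified — backtrack.
So v = True.
Try q = True:
  (!a || !q) forces a = False.
  (a || !p) forces p = False.
  (!q || r || !v) forces r = True.
  clause (!q || !r) is falsified — backtrack.
So q = False.
Set p = False.
  then (e || p || q) forces e = True.
  then (p || !s) forces s = False.
  then (!e || m || s) forces m = True.
  then (!e || !r) forces r = False.
  then (a || !m) forces a = True.
Set u = False.
All clauses satisfied.

v = True, q = False, p = False, m = True, u = False, r = False, b = False, s = False, a = True, e = True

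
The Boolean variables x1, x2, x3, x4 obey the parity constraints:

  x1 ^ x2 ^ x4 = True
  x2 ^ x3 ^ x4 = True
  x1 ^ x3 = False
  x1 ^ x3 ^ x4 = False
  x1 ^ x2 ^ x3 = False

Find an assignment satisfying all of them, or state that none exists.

x1 = True, x2 = False, x3 = True, x4 = False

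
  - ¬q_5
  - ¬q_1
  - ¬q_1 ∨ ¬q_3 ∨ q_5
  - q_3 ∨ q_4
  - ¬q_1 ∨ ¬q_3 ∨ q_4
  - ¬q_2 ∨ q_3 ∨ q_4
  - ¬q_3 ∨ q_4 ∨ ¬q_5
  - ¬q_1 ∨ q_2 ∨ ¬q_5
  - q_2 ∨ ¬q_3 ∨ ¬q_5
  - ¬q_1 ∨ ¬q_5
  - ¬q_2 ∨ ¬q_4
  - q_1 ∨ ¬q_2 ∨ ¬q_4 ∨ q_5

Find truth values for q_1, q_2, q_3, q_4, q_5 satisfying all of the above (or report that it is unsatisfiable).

q_1: False, q_2: True, q_3: True, q_4: False, q_5: False

Unit clause (¬q_5) forces q_5 = False.
Unit clause (¬q_1) forces q_1 = False.
Set q_2 = True.
  then (¬q_2 ∨ ¬q_4) forces q_4 = False.
  then (q_3 ∨ q_4) forces q_3 = True.
All clauses satisfied.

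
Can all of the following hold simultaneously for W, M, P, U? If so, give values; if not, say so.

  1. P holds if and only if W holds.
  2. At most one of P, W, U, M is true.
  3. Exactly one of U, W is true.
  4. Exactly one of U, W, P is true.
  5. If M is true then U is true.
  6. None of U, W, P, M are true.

Unsatisfiable — no assignment works.

Case U = True:
  Constraint (6) is violated (U=T) — contradiction.
Case U = False:
  (3) with U=F forces W = True.
  Constraint (6) is violated (W=T) — contradiction.
Both cases fail — unsatisfiable.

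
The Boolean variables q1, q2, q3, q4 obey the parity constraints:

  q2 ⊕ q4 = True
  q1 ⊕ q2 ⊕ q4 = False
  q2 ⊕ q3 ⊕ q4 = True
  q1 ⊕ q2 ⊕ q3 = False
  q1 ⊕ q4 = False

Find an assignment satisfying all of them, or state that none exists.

Adding constraints 3, 4, 5 mod 2: every variable appears an even number of times on the left, so the left side is 0.
But the right sides sum to 1 (mod 2). 0 ≠ 1 — the system is inconsistent.

Unsatisfiable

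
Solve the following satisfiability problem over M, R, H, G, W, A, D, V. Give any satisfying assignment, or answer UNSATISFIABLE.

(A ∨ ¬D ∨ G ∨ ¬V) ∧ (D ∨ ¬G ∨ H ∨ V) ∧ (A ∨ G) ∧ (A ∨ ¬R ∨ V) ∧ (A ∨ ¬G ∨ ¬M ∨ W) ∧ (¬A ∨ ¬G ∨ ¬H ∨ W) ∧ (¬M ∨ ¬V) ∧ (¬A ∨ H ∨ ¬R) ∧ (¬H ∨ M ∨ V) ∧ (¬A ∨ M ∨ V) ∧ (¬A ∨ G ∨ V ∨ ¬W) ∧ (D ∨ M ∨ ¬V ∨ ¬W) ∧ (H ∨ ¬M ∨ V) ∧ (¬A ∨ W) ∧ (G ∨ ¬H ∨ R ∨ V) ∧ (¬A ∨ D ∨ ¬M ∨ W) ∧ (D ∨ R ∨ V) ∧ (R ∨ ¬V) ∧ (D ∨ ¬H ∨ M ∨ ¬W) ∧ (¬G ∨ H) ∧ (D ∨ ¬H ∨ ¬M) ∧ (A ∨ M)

M=T; R=T; H=T; G=T; W=T; A=T; D=T; V=F

Set M = True.
  then (¬M ∨ ¬V) forces V = False.
  then (H ∨ ¬M ∨ V) forces H = True.
  then (D ∨ ¬H ∨ ¬M) forces D = True.
Set R = True.
  then (A ∨ ¬R ∨ V) forces A = True.
  then (¬A ∨ W) forces W = True.
  then (¬A ∨ G ∨ V ∨ ¬W) forces G = True.
All clauses satisfied.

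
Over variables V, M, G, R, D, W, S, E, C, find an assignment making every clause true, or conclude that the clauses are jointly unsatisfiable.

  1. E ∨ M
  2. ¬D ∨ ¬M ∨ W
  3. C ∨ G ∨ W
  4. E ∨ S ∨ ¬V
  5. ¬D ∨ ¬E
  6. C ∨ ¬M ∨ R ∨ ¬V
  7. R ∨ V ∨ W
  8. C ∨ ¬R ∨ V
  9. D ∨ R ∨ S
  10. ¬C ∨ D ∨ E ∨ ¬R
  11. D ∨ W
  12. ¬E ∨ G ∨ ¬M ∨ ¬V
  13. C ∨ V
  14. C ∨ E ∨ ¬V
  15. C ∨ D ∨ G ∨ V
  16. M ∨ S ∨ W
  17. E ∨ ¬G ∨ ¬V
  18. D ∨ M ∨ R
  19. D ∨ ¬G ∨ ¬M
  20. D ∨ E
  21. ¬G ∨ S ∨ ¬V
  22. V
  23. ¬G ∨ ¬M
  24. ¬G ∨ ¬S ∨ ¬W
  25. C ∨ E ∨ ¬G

Unit clause (V) forces V = True.
Set M = True.
  then (¬G ∨ ¬M) forces G = False.
  then (¬E ∨ G ∨ ¬M ∨ ¬V) forces E = False.
  then (C ∨ E ∨ ¬V) forces C = True.
  then (D ∨ E) forces D = True.
  then (¬D ∨ ¬M ∨ W) forces W = True.
  then (E ∨ S ∨ ¬V) forces S = True.
Set R = True.
All clauses satisfied.

V = True, M = True, G = False, R = True, D = True, W = True, S = True, E = False, C = True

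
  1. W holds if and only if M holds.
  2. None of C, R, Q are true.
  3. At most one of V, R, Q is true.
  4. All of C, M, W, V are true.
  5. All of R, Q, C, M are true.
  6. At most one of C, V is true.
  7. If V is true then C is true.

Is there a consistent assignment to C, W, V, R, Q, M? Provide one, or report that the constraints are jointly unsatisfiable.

Case C = True:
  Constraint (2) is violated (C=T) — contradiction.
Case C = False:
  Constraint (4) is violated (C=F) — contradiction.
Both cases fail — unsatisfiable.

No satisfying assignment exists.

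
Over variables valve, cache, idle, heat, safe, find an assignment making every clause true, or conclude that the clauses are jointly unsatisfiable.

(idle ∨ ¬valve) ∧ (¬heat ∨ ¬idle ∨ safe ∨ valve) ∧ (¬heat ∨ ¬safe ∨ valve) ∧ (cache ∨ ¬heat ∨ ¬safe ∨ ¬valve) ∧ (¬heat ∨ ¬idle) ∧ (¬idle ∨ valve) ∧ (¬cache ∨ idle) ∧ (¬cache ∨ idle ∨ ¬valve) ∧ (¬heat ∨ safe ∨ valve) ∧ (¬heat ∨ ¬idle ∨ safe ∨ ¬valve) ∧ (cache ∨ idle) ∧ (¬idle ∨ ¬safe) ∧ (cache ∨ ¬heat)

valve = True, cache = True, idle = True, heat = False, safe = False

Try valve = False:
  (¬idle ∨ valve) forces idle = False.
  (¬cache ∨ idle) forces cache = False.
  clause (cache ∨ idle) is falsified — backtrack.
So valve = True.
  then (idle ∨ ¬valve) forces idle = True.
  then (¬heat ∨ ¬idle) forces heat = False.
  then (¬idle ∨ ¬safe) forces safe = False.
Set cache = True.
All clauses satisfied.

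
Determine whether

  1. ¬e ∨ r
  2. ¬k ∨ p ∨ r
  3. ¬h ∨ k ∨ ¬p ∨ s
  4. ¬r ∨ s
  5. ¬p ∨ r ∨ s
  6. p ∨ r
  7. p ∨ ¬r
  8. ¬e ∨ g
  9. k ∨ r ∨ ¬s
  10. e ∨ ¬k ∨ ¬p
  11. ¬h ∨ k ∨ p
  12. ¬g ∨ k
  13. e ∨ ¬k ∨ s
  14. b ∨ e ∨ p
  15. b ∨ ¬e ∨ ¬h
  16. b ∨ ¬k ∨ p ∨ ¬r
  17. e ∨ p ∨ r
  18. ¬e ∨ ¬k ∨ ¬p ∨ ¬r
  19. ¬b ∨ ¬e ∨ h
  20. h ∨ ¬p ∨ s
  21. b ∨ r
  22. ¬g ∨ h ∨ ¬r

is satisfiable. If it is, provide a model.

r = True, p = True, e = False, k = False, s = True, g = False, b = True, h = False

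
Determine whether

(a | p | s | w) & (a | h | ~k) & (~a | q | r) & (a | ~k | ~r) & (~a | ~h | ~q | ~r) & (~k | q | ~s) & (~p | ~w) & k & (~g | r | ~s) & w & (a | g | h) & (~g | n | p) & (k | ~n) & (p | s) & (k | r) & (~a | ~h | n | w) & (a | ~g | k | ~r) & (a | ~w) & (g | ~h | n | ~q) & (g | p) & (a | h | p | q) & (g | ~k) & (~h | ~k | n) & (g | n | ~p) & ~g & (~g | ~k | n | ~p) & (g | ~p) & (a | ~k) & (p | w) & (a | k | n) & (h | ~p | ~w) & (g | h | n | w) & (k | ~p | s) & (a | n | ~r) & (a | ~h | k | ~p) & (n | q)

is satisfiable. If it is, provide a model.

UNSATISFIABLE

Case g = True:
  Clause (~g) is falsified — contradiction.
Case g = False:
  (k) forces k = True.
  Clause (g | ~k) is falsified — contradiction.
Both cases fail, so the formula is unsatisfiable.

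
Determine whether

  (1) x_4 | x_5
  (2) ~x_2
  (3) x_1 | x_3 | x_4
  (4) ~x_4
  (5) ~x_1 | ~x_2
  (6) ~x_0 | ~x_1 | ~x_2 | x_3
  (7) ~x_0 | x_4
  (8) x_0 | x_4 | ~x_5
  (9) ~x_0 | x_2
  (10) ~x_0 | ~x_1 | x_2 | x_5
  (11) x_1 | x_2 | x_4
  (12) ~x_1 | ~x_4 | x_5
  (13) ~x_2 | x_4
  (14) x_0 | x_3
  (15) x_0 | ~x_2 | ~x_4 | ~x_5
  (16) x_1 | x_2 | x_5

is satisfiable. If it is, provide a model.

No satisfying assignment exists.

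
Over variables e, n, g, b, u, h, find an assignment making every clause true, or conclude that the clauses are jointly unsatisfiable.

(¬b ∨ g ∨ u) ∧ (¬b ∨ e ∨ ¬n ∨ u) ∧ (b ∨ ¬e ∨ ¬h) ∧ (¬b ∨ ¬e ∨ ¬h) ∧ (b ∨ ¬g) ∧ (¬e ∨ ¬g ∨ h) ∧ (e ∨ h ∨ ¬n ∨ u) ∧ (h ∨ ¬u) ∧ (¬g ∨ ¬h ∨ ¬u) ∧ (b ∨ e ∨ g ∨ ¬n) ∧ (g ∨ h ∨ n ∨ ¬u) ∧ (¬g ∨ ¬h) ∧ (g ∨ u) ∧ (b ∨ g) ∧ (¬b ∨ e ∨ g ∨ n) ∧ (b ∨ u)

e = False, n = True, g = False, b = True, u = True, h = True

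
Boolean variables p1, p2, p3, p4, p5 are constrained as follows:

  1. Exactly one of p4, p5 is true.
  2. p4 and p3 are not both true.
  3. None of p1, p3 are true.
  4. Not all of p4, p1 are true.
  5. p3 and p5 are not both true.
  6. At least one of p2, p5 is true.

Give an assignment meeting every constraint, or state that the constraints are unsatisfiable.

p1 = False; p2 = True; p3 = False; p4 = True; p5 = False

  (1) {p4, p5}: 1 true — exactly one ✓
  (2) p4=T, p3=F — not both ✓
  (3) {p1, p3}: 0 true — none ✓
  (4) {p4, p1}: 1/2 true — not all ✓
  (5) p3=F, p5=F — not both ✓
  (6) {p2, p5}: 1 true — at least one ✓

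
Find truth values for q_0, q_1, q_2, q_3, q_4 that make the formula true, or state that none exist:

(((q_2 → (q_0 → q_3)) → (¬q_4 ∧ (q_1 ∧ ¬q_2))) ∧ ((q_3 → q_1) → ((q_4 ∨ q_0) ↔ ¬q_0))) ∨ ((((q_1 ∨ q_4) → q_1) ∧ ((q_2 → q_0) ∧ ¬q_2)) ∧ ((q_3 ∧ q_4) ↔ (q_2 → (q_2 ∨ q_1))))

q_0 = True, q_1 = True, q_2 = False, q_3 = True, q_4 = True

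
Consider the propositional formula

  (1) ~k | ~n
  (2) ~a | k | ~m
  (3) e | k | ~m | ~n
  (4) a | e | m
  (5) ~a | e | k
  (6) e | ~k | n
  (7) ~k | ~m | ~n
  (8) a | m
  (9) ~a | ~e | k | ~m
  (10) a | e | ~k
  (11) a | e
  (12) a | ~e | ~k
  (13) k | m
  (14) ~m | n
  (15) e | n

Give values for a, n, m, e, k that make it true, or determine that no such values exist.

a = False; n = True; m = True; e = True; k = False

Set a = False.
  then (a | m) forces m = True.
  then (a | e) forces e = True.
  then (a | ~e | ~k) forces k = False.
  then (~m | n) forces n = True.
All clauses satisfied.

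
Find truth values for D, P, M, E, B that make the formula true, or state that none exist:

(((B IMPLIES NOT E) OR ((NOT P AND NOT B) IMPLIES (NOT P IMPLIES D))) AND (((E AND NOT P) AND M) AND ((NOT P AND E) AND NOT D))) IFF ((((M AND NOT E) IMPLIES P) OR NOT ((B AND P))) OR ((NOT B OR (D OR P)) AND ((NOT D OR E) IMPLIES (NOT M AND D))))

D = False, P = False, M = True, E = True, B = False

  (((B IMPLIES NOT E) OR ((NOT P AND NOT B) IMPLIES (NOT P IMPLIES D))) AND (((E AND NOT P) AND M) AND ((NOT P AND E) AND NOT D))) IFF ((((M AND NOT E) IMPLIES P) OR NOT ((B AND P))) OR ((NOT B OR (D OR P)) AND ((NOT D OR E) IMPLIES (NOT M AND D)))) = True
    ((B IMPLIES NOT E) OR ((NOT P AND NOT B) IMPLIES (NOT P IMPLIES D))) AND (((E AND NOT P) AND M) AND ((NOT P AND E) AND NOT D)) = True
      (B IMPLIES NOT E) OR ((NOT P AND NOT B) IMPLIES (NOT P IMPLIES D)) = True
        B IMPLIES NOT E = True
          NOT E = False
        (NOT P AND NOT B) IMPLIES (NOT P IMPLIES D) = False
          NOT P AND NOT B = True
            NOT P = True
            NOT B = True
          NOT P IMPLIES D = False
            NOT P = True
      ((E AND NOT P) AND M) AND ((NOT P AND E) AND NOT D) = True
        (E AND NOT P) AND M = True
          E AND NOT P = True
            NOT P = True
        (NOT P AND E) AND NOT D = True
          NOT P AND E = True
            NOT P = True
          NOT D = True
    (((M AND NOT E) IMPLIES P) OR NOT ((B AND P))) OR ((NOT B OR (D OR P)) AND ((NOT D OR E) IMPLIES (NOT M AND D))) = True
      ((M AND NOT E) IMPLIES P) OR NOT ((B AND P)) = True
        (M AND NOT E) IMPLIES P = True
          M AND NOT E = False
            NOT E = False
        NOT ((B AND P)) = True
          B AND P = False
      (NOT B OR (D OR P)) AND ((NOT D OR E) IMPLIES (NOT M AND D)) = False
        NOT B OR (D OR P) = True
          NOT B = True
          D OR P = False
        (NOT D OR E) IMPLIES (NOT M AND D) = False
          NOT D OR E = True
            NOT D = True
          NOT M AND D = False
            NOT M = False
The formula evaluates to True.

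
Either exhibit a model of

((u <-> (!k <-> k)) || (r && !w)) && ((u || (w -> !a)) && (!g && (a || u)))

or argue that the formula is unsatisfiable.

a = True; g = False; k = True; r = True; u = True; w = False

  (u <-> (!k <-> k)) || (r && !w) = True
    u <-> (!k <-> k) = False
      !k <-> k = False
        !k = False
    r && !w = True
      !w = True
  (u || (w -> !a)) && (!g && (a || u)) = True
    u || (w -> !a) = True
      w -> !a = True
        !a = False
    !g && (a || u) = True
      !g = True
      a || u = True
Both conjuncts True, so the formula holds.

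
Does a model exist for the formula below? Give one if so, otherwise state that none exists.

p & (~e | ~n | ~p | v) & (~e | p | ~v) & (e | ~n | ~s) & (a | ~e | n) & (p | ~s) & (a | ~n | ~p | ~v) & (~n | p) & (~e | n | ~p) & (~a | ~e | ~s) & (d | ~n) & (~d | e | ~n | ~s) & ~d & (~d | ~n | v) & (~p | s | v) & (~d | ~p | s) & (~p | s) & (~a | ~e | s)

Unit clause (p) forces p = True.
Unit clause (~d) forces d = False.
In (~p | s) only s is left, so s = True.
In (d | ~n) only ~n is left, so n = False.
In (~e | n | ~p) only ~e is left, so e = False.
Set v = True.
Set a = False.
All clauses satisfied.

s=T; p=T; v=T; e=F; d=F; n=F; a=F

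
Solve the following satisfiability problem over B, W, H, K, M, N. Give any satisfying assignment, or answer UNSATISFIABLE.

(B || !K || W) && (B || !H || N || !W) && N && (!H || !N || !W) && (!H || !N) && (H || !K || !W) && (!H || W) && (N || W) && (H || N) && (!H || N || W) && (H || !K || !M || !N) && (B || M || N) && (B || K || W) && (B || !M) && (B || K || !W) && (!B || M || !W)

B = True; W = False; H = False; K = False; M = True; N = True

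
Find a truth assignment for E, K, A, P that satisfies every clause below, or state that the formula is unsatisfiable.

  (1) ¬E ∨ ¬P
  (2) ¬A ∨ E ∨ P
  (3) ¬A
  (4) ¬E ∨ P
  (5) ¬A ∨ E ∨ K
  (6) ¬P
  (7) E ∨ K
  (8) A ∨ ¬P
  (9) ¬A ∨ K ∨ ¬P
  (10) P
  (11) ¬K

UNSATISFIABLE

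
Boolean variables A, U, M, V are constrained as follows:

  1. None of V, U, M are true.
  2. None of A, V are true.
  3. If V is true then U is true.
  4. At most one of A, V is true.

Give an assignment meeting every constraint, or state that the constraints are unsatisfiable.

A = False, U = False, M = False, V = False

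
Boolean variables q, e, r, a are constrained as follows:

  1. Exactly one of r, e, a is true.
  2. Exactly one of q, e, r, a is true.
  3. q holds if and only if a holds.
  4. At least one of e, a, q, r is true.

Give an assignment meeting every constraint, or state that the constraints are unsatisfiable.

q = False; e = True; r = False; a = False

  (1) {r, e, a}: 1 true — exactly one ✓
  (2) {q, e, r, a}: 1 true — exactly one ✓
  (3) q=F, a=F — same ✓
  (4) {e, a, q, r}: 1 true — at least one ✓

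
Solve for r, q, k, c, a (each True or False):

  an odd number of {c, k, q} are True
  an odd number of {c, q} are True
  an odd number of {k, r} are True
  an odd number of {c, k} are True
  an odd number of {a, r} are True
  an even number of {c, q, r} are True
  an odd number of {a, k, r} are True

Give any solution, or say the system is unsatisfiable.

r=T, q=F, k=F, c=T, a=F

{c, k, q}: 1 true → odd ✓
{c, q}: 1 true → odd ✓
{k, r}: 1 true → odd ✓
{c, k}: 1 true → odd ✓
{a, r}: 1 true → odd ✓
{c, q, r}: 2 true → even ✓
{a, k, r}: 1 true → odd ✓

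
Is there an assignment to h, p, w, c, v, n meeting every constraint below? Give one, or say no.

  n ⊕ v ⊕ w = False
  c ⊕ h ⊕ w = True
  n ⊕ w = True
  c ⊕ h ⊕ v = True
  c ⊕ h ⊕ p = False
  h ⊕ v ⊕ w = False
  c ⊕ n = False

h = False, p = False, w = True, c = False, v = True, n = False

n ⊕ v ⊕ w = F ⊕ T ⊕ T = False ✓
c ⊕ h ⊕ w = F ⊕ F ⊕ T = True ✓
n ⊕ w = F ⊕ T = True ✓
c ⊕ h ⊕ v = F ⊕ F ⊕ T = True ✓
c ⊕ h ⊕ p = F ⊕ F ⊕ F = False ✓
h ⊕ v ⊕ w = F ⊕ T ⊕ T = False ✓
c ⊕ n = F ⊕ F = False ✓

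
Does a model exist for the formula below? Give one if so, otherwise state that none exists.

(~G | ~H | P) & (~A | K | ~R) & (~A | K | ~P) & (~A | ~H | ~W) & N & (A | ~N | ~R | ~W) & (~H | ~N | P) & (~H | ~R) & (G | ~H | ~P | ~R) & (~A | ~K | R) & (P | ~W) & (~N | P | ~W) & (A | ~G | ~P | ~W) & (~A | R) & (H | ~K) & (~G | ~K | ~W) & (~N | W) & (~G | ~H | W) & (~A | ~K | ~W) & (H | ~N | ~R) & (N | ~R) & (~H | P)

Unit clause (N) forces N = True.
In (~N | W) only W is left, so W = True.
In (P | ~W) only P is left, so P = True.
Set K = False.
  then (~A | K | ~P) forces A = False.
  then (A | ~N | ~R | ~W) forces R = False.
  then (A | ~G | ~P | ~W) forces G = False.
Set H = True.
All clauses satisfied.

K=F, R=F, N=T, W=T, H=T, G=F, A=F, P=T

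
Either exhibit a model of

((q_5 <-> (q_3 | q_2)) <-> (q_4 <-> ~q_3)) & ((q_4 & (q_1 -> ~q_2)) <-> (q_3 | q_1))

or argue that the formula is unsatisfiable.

q_1=T, q_2=F, q_3=T, q_4=T, q_5=F

  (q_5 <-> (q_3 | q_2)) <-> (q_4 <-> ~q_3) = True
    q_5 <-> (q_3 | q_2) = False
      q_3 | q_2 = True
    q_4 <-> ~q_3 = False
      ~q_3 = False
  (q_4 & (q_1 -> ~q_2)) <-> (q_3 | q_1) = True
    q_4 & (q_1 -> ~q_2) = True
      q_1 -> ~q_2 = True
        ~q_2 = True
    q_3 | q_1 = True
Both conjuncts True, so the formula holds.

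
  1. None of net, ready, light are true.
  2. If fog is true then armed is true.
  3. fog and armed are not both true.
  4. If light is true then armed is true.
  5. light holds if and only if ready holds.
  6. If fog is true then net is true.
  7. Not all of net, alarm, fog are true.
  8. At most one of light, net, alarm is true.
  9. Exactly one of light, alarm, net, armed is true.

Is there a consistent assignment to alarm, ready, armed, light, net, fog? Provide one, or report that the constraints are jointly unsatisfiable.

alarm = True, ready = False, armed = False, light = False, net = False, fog = False

  (1) {net, ready, light}: 0 true — none ✓
  (2) fog=F ⇒ armed: vacuous ✓
  (3) fog=F, armed=F — not both ✓
  (4) light=F ⇒ armed: vacuous ✓
  (5) light=F, ready=F — same ✓
  (6) fog=F ⇒ net: vacuous ✓
  (7) {net, alarm, fog}: 1/3 true — not all ✓
  (8) {light, net, alarm}: 1 true — at most one ✓
  (9) {light, alarm, net, armed}: 1 true — exactly one ✓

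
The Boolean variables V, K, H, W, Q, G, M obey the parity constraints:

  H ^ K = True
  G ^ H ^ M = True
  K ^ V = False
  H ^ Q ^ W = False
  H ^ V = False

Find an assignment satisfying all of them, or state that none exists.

Adding constraints 1, 3, 5 mod 2: every variable appears an even number of times on the left, so the left side is 0.
But the right sides sum to 1 (mod 2). 0 ≠ 1 — the system is inconsistent.

The formula is unsatisfiable.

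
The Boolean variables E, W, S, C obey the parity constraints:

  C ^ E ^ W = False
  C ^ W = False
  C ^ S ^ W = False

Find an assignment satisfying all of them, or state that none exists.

E=F, W=F, S=F, C=F

C ^ E ^ W = F ^ F ^ F = False ✓
C ^ W = F ^ F = False ✓
C ^ S ^ W = F ^ F ^ F = False ✓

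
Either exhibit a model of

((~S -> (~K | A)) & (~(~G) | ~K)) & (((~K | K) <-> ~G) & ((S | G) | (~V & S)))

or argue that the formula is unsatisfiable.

K: False, A: True, V: True, S: True, G: False

  (~S -> (~K | A)) & (~(~G) | ~K) = True
    ~S -> (~K | A) = True
      ~S = False
      ~K | A = True
        ~K = True
    ~(~G) | ~K = True
      ~(~G) = False
        ~G = True
      ~K = True
  ((~K | K) <-> ~G) & ((S | G) | (~V & S)) = True
    (~K | K) <-> ~G = True
      ~K | K = True
        ~K = True
      ~G = True
    (S | G) | (~V & S) = True
      S | G = True
      ~V & S = False
        ~V = False
Both conjuncts True, so the formula holds.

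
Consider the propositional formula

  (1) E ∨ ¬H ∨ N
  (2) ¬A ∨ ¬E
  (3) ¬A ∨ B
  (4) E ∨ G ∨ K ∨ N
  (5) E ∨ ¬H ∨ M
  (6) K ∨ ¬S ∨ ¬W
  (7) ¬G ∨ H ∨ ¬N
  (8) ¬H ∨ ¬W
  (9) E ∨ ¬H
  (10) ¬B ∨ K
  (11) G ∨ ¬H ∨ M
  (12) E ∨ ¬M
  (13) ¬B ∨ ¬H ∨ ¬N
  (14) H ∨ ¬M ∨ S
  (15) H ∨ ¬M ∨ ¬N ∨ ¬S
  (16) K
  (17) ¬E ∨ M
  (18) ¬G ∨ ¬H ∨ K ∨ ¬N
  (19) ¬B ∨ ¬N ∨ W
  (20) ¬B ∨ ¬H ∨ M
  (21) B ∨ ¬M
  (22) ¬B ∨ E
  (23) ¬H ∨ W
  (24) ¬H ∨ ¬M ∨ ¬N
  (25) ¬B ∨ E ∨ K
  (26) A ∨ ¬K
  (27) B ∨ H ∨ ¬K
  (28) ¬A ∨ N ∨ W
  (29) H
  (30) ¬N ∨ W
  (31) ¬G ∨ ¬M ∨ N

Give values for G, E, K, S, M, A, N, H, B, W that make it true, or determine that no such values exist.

Unsatisfiable — no assignment works.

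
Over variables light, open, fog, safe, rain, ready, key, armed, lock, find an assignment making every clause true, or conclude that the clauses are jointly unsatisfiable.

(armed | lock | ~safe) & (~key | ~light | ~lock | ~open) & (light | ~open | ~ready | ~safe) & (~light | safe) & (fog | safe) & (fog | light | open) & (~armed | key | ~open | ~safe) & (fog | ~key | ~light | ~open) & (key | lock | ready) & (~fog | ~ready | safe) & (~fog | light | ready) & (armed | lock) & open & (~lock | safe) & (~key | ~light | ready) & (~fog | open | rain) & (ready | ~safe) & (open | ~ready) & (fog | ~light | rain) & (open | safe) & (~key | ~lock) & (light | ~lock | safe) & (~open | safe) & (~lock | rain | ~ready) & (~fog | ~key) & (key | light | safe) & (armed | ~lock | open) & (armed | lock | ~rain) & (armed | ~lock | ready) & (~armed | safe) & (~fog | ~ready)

light = True, open = True, fog = False, safe = True, rain = True, ready = True, key = False, armed = False, lock = True

Unit clause (open) forces open = True.
In (~open | safe) only safe is left, so safe = True.
In (ready | ~safe) only ready is left, so ready = True.
In (~fog | ~ready) only ~fog is left, so fog = False.
In (light | ~open | ~ready | ~safe) only light is left, so light = True.
In (fog | ~key | ~light | ~open) only ~key is left, so key = False.
In (fog | ~light | rain) only rain is left, so rain = True.
In (~armed | key | ~open | ~safe) only ~armed is left, so armed = False.
In (armed | lock) only lock is left, so lock = True.
All clauses satisfied.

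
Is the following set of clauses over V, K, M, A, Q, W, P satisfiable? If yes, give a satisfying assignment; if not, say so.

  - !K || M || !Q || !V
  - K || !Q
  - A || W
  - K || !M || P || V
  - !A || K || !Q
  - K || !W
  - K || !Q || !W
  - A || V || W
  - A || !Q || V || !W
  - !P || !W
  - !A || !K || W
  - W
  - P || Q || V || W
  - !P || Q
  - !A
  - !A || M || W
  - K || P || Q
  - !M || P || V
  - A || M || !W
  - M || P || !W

V: True, K: True, M: True, A: False, Q: False, W: True, P: False

Unit clause (W) forces W = True.
Unit clause (!A) forces A = False.
In (A || M || !W) only M is left, so M = True.
In (K || !W) only K is left, so K = True.
In (!P || !W) only !P is left, so P = False.
In (!M || P || V) only V is left, so V = True.
Set Q = False.
All clauses satisfied.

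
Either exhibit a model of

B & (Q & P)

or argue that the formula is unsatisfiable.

Q = True; B = True; P = True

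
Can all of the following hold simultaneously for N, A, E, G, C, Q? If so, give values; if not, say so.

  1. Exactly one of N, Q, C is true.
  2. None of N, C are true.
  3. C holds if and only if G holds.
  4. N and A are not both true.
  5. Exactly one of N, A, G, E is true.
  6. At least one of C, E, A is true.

N = False, A = True, E = False, G = False, C = False, Q = True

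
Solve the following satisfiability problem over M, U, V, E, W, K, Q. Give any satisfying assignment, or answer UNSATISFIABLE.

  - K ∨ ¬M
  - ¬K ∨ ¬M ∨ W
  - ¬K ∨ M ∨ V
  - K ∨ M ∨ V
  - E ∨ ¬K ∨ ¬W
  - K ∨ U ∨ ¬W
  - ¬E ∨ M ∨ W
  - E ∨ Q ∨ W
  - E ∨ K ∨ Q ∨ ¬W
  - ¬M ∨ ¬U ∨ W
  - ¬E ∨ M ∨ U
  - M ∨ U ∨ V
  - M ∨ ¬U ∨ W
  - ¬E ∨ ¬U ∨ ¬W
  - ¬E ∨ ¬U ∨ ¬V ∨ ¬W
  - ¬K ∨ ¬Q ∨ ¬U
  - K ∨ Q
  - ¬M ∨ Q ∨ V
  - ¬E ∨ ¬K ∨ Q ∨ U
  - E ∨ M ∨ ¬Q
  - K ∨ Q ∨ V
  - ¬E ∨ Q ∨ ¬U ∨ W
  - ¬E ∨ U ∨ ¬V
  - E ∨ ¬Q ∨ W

M = True; U = False; V = False; E = True; W = True; K = True; Q = True

Set M = True.
  then (K ∨ ¬M) forces K = True.
  then (¬K ∨ ¬M ∨ W) forces W = True.
  then (E ∨ ¬K ∨ ¬W) forces E = True.
  then (¬E ∨ ¬U ∨ ¬W) forces U = False.
  then (¬E ∨ ¬K ∨ Q ∨ U) forces Q = True.
  then (¬E ∨ U ∨ ¬V) forces V = False.
All clauses satisfied.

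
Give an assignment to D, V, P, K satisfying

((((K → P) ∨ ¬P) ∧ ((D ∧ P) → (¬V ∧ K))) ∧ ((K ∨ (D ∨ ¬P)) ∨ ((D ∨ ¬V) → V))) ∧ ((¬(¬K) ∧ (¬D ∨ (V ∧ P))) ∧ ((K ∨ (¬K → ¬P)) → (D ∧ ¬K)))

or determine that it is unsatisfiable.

No satisfying assignment exists.

Case K = True: the conjunct (K ∨ (¬K → ¬P)) → (D ∧ ¬K) becomes (True ∨ True) → (D ∧ False) = False.
Case K = False: the conjunct ¬(¬K) becomes ¬(¬False) = False.
Both cases fail — unsatisfiable.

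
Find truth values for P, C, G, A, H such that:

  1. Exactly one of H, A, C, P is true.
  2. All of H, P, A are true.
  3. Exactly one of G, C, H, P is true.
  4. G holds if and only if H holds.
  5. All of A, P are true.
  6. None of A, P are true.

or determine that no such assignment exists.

Case P = True:
  Constraint (6) is violated (P=T) — contradiction.
Case P = False:
  Constraint (2) is violated (P=F) — contradiction.
Both cases fail — unsatisfiable.

No satisfying assignment exists.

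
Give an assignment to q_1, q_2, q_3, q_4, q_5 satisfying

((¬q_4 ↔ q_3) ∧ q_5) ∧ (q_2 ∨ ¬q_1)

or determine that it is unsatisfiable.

q_1: False, q_2: True, q_3: False, q_4: True, q_5: True

  (¬q_4 ↔ q_3) ∧ q_5 = True
    ¬q_4 ↔ q_3 = True
      ¬q_4 = False
  q_2 ∨ ¬q_1 = True
    ¬q_1 = True
Both conjuncts True, so the formula holds.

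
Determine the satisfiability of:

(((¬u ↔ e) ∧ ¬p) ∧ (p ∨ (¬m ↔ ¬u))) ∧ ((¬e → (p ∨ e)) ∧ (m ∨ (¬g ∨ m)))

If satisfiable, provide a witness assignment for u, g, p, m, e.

u = False, g = False, p = False, m = False, e = True

  ((¬u ↔ e) ∧ ¬p) ∧ (p ∨ (¬m ↔ ¬u)) = True
    (¬u ↔ e) ∧ ¬p = True
      ¬u ↔ e = True
        ¬u = True
      ¬p = True
    p ∨ (¬m ↔ ¬u) = True
      ¬m ↔ ¬u = True
        ¬m = True
        ¬u = True
  (¬e → (p ∨ e)) ∧ (m ∨ (¬g ∨ m)) = True
    ¬e → (p ∨ e) = True
      ¬e = False
      p ∨ e = True
    m ∨ (¬g ∨ m) = True
      ¬g ∨ m = True
        ¬g = True
Both conjuncts True, so the formula holds.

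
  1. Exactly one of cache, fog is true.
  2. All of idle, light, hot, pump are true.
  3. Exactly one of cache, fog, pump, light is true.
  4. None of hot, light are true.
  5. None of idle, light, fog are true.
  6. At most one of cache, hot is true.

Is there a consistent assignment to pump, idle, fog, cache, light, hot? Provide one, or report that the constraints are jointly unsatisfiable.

Case idle = True:
  Constraint (5) is violated (idle=T) — contradiction.
Case idle = False:
  Constraint (2) is violated (idle=F) — contradiction.
Both cases fail — unsatisfiable.

UNSATISFIABLE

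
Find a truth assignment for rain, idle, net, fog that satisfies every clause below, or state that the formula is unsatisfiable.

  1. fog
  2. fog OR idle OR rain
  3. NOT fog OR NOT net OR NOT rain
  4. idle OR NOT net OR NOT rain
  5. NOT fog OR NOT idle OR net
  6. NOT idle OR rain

Unit clause (fog) forces fog = True.
Set rain = False.
  then (NOT idle OR rain) forces idle = False.
Set net = False.
Check each clause:
  (fog): fog holds.
  (fog OR idle OR rain): fog holds.
  (NOT fog OR NOT net OR NOT rain): NOT net holds.
  (idle OR NOT net OR NOT rain): NOT net holds.
  (NOT fog OR NOT idle OR net): NOT idle holds.
  (NOT idle OR rain): NOT idle holds.
All clauses satisfied.

rain = False; idle = False; net = False; fog = True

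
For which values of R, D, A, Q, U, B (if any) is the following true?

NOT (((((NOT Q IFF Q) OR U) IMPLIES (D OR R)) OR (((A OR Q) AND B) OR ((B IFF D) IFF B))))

R=F; D=F; A=T; Q=F; U=T; B=F

  NOT (((((NOT Q IFF Q) OR U) IMPLIES (D OR R)) OR (((A OR Q) AND B) OR ((B IFF D) IFF B)))) = True
    (((NOT Q IFF Q) OR U) IMPLIES (D OR R)) OR (((A OR Q) AND B) OR ((B IFF D) IFF B)) = False
      ((NOT Q IFF Q) OR U) IMPLIES (D OR R) = False
        (NOT Q IFF Q) OR U = True
          NOT Q IFF Q = False
            NOT Q = True
        D OR R = False
      ((A OR Q) AND B) OR ((B IFF D) IFF B) = False
        (A OR Q) AND B = False
          A OR Q = True
        (B IFF D) IFF B = False
          B IFF D = True
The formula evaluates to True.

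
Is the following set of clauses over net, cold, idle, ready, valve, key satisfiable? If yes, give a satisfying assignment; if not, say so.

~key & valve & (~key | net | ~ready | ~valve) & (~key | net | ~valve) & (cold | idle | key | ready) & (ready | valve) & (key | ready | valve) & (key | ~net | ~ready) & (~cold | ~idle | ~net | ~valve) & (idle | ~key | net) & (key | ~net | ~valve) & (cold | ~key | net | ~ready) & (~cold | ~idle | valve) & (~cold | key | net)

net: False, cold: False, idle: True, ready: True, valve: True, key: False

Unit clause (~key) forces key = False.
Unit clause (valve) forces valve = True.
In (key | ~net | ~valve) only ~net is left, so net = False.
In (~cold | key | net) only ~cold is left, so cold = False.
Set idle = True.
Set ready = True.
All clauses satisfied.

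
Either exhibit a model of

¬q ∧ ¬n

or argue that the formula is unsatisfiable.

q = False, n = False

  ¬q = True
  ¬n = True
Both conjuncts True, so the formula holds.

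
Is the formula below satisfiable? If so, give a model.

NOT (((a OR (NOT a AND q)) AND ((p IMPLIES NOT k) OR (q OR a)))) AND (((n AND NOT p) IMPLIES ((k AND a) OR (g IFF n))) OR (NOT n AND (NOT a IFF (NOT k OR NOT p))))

a: False, k: True, p: False, n: False, q: False, g: True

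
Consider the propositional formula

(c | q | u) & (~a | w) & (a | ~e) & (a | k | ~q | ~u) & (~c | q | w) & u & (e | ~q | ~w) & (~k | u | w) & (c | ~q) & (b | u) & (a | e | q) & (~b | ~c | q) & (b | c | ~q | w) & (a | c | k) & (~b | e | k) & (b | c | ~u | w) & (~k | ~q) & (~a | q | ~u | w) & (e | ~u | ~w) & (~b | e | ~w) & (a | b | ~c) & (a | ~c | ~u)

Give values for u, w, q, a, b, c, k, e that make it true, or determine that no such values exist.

u = True, w = True, q = False, a = True, b = False, c = True, k = True, e = True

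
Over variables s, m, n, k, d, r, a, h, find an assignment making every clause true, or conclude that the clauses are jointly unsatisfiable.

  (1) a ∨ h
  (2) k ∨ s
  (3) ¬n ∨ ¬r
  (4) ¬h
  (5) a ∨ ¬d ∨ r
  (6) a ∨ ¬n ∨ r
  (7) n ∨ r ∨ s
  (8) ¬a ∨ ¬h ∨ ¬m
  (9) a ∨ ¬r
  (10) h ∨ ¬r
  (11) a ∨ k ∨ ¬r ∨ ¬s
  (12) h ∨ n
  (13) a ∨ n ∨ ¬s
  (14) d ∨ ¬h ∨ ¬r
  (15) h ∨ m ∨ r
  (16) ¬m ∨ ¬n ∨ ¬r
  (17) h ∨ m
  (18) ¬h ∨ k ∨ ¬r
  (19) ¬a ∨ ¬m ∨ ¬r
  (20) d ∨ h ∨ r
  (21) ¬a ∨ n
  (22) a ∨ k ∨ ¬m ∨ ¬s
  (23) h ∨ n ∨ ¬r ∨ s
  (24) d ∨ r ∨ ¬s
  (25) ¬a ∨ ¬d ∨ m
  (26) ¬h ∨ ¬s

Unit clause (¬h) forces h = False.
In (h ∨ ¬r) only ¬r is left, so r = False.
In (h ∨ n) only n is left, so n = True.
In (h ∨ m ∨ r) only m is left, so m = True.
In (d ∨ h ∨ r) only d is left, so d = True.
In (a ∨ h) only a is left, so a = True.
Set s = True.
Set k = False.
All clauses satisfied.

s = True; m = True; n = True; k = False; d = True; r = False; a = True; h = False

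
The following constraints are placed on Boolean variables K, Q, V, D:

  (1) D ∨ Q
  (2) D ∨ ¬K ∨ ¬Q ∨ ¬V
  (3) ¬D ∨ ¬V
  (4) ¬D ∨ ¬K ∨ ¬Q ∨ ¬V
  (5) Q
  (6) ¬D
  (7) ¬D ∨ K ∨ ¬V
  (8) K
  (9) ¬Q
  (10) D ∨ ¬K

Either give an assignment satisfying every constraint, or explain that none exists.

Unsatisfiable

Case Q = True:
  Clause (¬Q) is falsified — contradiction.
Case Q = False:
  Clause (Q) is falsified — contradiction.
Both cases fail, so the formula is unsatisfiable.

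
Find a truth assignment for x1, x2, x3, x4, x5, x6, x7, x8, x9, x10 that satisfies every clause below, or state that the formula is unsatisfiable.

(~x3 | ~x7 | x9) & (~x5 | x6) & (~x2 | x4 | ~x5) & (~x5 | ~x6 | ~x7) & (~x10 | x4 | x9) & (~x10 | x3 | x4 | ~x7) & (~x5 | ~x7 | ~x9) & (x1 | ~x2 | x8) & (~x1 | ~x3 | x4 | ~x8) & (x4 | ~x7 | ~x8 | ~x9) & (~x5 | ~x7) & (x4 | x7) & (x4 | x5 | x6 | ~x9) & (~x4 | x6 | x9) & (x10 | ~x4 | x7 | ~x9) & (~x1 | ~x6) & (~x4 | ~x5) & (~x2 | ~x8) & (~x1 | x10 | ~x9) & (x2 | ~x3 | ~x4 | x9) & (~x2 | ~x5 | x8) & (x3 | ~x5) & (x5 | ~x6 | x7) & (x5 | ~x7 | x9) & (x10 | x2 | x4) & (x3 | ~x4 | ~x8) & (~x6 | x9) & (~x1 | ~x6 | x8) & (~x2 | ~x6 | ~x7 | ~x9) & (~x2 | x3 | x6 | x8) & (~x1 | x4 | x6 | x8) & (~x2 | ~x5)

x1=F; x2=F; x3=T; x4=T; x5=F; x6=T; x7=T; x8=T; x9=T; x10=F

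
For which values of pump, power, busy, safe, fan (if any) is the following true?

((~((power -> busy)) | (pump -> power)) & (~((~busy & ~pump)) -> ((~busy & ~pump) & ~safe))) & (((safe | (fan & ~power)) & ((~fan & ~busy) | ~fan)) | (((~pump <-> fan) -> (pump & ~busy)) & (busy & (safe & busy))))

pump = False, power = False, busy = False, safe = True, fan = False

  (~((power -> busy)) | (pump -> power)) & (~((~busy & ~pump)) -> ((~busy & ~pump) & ~safe)) = True
    ~((power -> busy)) | (pump -> power) = True
      ~((power -> busy)) = False
        power -> busy = True
      pump -> power = True
    ~((~busy & ~pump)) -> ((~busy & ~pump) & ~safe) = True
      ~((~busy & ~pump)) = False
        ~busy & ~pump = True
          ~busy = True
          ~pump = True
      (~busy & ~pump) & ~safe = False
        ~busy & ~pump = True
          ~busy = True
          ~pump = True
        ~safe = False
  ((safe | (fan & ~power)) & ((~fan & ~busy) | ~fan)) | (((~pump <-> fan) -> (pump & ~busy)) & (busy & (safe & busy))) = True
    (safe | (fan & ~power)) & ((~fan & ~busy) | ~fan) = True
      safe | (fan & ~power) = True
        fan & ~power = False
          ~power = True
      (~fan & ~busy) | ~fan = True
        ~fan & ~busy = True
          ~fan = True
          ~busy = True
        ~fan = True
    ((~pump <-> fan) -> (pump & ~busy)) & (busy & (safe & busy)) = False
      (~pump <-> fan) -> (pump & ~busy) = True
        ~pump <-> fan = False
          ~pump = True
        pump & ~busy = False
          ~busy = True
      busy & (safe & busy) = False
        safe & busy = False
Both conjuncts True, so the formula holds.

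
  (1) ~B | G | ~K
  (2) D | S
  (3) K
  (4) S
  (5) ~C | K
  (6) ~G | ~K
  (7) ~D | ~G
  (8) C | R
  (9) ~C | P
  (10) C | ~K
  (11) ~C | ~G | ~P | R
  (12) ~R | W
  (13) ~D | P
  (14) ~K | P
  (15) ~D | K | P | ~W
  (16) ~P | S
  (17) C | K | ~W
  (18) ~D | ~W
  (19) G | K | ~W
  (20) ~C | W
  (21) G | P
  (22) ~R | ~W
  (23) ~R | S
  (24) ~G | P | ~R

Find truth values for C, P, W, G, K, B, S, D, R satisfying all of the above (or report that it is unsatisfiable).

C = True; P = True; W = True; G = False; K = True; B = False; S = True; D = False; R = False

Unit clause (K) forces K = True.
Unit clause (S) forces S = True.
In (~G | ~K) only ~G is left, so G = False.
In (C | ~K) only C is left, so C = True.
In (~K | P) only P is left, so P = True.
In (~C | W) only W is left, so W = True.
In (~R | ~W) only ~R is left, so R = False.
In (~B | G | ~K) only ~B is left, so B = False.
In (~D | ~W) only ~D is left, so D = False.
All clauses satisfied.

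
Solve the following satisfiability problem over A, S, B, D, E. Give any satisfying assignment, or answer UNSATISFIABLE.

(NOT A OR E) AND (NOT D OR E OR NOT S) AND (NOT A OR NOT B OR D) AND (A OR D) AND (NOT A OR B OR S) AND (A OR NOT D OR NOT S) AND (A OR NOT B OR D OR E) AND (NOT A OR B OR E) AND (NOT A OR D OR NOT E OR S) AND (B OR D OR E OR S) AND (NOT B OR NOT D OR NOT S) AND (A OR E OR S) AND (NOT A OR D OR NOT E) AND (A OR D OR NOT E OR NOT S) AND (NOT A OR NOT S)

A = False; S = False; B = False; D = True; E = True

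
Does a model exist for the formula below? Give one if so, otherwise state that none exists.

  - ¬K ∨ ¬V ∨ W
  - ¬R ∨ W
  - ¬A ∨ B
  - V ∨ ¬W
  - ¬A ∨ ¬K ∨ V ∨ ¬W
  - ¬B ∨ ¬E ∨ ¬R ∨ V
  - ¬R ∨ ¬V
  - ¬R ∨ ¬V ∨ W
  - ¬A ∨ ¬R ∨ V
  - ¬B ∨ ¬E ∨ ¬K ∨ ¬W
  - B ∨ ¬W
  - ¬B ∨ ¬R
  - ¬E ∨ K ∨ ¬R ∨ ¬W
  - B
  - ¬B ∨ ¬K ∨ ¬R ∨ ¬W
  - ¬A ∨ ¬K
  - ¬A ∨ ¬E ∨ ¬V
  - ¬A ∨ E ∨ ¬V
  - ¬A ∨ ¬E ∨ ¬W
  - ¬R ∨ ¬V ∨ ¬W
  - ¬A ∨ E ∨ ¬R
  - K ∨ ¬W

Unit clause (B) forces B = True.
In (¬B ∨ ¬R) only ¬R is left, so R = False.
Set E = False.
Set K = True.
  then (¬A ∨ ¬K) forces A = False.
Set W = True.
  then (V ∨ ¬W) forces V = True.
All clauses satisfied.

E = False, K = True, R = False, W = True, A = False, B = True, V = True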